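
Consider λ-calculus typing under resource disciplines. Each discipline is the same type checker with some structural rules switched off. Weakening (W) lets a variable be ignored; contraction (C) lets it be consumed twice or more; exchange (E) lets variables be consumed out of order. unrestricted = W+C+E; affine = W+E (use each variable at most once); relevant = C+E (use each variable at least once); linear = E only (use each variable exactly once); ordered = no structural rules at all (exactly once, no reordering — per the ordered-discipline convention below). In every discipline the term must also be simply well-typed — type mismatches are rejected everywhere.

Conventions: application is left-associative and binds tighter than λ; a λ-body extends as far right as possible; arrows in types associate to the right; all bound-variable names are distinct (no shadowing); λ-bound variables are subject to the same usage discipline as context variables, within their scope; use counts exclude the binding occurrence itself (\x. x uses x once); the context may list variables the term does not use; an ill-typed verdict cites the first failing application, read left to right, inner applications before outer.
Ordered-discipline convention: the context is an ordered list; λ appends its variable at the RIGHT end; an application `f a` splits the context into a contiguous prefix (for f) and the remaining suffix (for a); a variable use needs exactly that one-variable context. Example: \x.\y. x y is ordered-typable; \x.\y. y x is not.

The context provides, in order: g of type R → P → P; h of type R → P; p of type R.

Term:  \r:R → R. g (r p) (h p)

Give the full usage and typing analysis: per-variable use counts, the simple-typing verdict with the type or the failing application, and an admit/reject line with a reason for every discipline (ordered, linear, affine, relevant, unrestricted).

variable uses: g ×1, h ×1, p ×2, r (bound) ×1
uses in reading order: g, r, p, h, p
typing: well-typed — term : (R → R) → P
ordered: ✗ — uses contraction: p ×2
linear: ✗ — uses contraction: p ×2
affine: ✗ — uses contraction: p ×2
relevant: ✓ — every one of g, h, p, r appears
unrestricted: ✓ — typability at (R → R) → P is all that's needed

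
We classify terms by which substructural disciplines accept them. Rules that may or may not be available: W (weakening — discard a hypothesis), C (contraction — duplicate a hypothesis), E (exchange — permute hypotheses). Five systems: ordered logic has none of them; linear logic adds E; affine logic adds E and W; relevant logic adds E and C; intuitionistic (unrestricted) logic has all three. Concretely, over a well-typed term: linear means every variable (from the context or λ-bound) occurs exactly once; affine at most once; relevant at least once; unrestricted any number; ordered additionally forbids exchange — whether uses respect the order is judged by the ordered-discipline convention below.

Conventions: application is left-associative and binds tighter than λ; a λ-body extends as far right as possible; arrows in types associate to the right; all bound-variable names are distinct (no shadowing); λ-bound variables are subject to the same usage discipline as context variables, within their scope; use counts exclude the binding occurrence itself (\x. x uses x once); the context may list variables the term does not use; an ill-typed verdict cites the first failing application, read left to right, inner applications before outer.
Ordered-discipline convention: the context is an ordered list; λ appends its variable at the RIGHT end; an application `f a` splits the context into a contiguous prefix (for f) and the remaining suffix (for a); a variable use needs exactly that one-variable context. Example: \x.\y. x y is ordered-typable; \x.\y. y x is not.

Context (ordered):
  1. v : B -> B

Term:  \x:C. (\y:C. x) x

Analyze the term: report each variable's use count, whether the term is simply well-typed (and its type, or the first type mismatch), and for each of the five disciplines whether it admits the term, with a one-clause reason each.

counts: v=0; x [bound]=2; y [bound]=0
use order (left to right): x, x
typing: well-typed at C -> C
ordered ✗ (x ×2 used more than once (contraction); v, y left unused)
linear ✗ (x ×2 used more than once (contraction); v, y left unused)
affine ✗ (x ×2 used more than once (contraction))
relevant ✗ (v, y left unused)
unrestricted ✓ (simply typable at C -> C; W, C, E all held)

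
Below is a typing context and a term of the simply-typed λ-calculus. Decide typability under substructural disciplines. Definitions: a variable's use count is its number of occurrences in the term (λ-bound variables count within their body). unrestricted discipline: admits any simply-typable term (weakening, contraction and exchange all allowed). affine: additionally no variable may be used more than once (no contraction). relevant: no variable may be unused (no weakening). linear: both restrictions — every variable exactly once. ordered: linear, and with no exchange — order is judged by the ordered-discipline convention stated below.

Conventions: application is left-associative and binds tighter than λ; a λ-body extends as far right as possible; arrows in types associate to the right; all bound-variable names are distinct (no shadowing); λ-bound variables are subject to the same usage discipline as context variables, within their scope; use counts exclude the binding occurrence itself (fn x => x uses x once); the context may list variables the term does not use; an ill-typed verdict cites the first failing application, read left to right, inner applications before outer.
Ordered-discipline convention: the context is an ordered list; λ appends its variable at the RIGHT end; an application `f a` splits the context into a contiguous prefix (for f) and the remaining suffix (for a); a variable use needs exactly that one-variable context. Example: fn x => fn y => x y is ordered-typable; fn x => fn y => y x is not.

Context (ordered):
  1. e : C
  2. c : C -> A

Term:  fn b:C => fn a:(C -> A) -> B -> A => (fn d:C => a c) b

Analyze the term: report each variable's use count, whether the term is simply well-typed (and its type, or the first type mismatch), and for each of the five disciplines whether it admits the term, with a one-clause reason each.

use counts: e=0; c=1; b [bound]=1; a [bound]=1; d [bound]=0
uses in reading order: a, c, b
typing: well-typed at C -> ((C -> A) -> B -> A) -> B -> A
ordered: ✗, e, d left unused
linear: ✗, e, d left unused
affine: ✓, e, c, b, a, d: no repeats, contraction unneeded
relevant: ✗, e, d left unused
unrestricted: ✓, typability at C -> ((C -> A) -> B -> A) -> B -> A is all that's needed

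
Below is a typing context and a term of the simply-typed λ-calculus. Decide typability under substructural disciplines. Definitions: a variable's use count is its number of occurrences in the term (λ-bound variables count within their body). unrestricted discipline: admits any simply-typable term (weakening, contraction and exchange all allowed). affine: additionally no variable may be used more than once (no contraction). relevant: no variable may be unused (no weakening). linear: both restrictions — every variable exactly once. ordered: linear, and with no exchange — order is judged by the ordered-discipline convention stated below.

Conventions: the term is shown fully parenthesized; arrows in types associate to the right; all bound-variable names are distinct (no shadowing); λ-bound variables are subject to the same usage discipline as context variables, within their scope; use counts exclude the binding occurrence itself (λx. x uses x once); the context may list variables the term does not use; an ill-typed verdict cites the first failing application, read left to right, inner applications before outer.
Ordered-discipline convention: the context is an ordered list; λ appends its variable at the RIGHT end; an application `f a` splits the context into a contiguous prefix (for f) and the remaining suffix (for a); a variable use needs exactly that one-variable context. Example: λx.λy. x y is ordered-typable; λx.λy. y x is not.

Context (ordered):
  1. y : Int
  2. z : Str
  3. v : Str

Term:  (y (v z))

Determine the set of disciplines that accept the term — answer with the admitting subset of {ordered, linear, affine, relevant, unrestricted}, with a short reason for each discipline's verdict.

accepted by: none
variable uses: y=1; z=1; v=1
use order (left to right): y, v, z
typing: ill-typed: applying a non-function (Str)
ordered ✗ (not simply typable)
linear ✗ (fails simple typing)
affine ✗ (a type mismatch blocks all five)
relevant ✗ (the type mismatch rejects it)
unrestricted ✗ (not simply typable)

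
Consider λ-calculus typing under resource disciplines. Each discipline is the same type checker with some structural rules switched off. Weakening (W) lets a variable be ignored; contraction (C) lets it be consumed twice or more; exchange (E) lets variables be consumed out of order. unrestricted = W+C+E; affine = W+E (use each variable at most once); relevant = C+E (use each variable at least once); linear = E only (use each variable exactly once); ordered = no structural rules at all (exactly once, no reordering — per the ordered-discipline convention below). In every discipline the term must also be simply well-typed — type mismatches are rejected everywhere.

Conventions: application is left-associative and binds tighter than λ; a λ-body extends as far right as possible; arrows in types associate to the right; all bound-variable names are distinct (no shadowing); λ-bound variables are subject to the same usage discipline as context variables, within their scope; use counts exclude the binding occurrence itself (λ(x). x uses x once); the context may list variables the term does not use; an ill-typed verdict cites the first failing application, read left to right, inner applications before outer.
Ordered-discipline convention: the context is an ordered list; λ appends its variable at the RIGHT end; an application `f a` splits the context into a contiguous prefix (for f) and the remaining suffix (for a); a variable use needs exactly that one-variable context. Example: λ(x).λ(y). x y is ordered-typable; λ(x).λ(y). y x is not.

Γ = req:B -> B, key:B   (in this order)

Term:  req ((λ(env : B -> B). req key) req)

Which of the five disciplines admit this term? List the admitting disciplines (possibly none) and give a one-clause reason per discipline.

admitted by: unrestricted
counts: req: 3×, key: 1×, env [bound]: 0×
left-to-right use order: req, req, key, req
typing: well-typed — term : B
ordered: ✗ — uses contraction: req ×3; env never used (weakening)
linear: ✗ — uses contraction: req ×3; env never used (weakening)
affine: ✗ — uses contraction: req ×3
relevant: ✗ — env never used (weakening)
unrestricted: ✓ — simply typable at B; W, C, E all held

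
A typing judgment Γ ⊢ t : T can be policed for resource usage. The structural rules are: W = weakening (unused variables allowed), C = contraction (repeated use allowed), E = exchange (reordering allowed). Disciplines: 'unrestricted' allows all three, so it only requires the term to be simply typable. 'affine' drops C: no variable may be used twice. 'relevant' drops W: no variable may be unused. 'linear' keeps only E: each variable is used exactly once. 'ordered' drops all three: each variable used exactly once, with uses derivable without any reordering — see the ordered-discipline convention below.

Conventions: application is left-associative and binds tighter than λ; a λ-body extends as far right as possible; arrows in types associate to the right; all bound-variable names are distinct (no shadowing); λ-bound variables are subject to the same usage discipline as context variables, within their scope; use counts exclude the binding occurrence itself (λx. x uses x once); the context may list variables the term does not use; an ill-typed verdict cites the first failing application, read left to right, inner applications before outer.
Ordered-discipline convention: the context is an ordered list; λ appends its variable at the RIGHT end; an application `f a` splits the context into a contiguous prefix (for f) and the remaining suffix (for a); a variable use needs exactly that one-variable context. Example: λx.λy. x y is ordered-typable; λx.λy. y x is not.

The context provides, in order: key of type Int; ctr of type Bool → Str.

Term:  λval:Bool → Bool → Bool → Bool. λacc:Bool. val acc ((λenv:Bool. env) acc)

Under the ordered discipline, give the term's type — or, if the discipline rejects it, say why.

not well-typed under ordered — acc ×2 used more than once (contraction); unused: key, ctr — weakening required
use counts: key=0; ctr=0; val (λ-bound)=1; acc (λ-bound)=2; env (λ-bound)=1
order of uses: val, acc, env, acc
typing: well-typed — term : (Bool → Bool → Bool → Bool) → Bool → Bool → Bool
all disciplines: ordered ✗, linear ✗, affine ✗, relevant ✗, unrestricted ✓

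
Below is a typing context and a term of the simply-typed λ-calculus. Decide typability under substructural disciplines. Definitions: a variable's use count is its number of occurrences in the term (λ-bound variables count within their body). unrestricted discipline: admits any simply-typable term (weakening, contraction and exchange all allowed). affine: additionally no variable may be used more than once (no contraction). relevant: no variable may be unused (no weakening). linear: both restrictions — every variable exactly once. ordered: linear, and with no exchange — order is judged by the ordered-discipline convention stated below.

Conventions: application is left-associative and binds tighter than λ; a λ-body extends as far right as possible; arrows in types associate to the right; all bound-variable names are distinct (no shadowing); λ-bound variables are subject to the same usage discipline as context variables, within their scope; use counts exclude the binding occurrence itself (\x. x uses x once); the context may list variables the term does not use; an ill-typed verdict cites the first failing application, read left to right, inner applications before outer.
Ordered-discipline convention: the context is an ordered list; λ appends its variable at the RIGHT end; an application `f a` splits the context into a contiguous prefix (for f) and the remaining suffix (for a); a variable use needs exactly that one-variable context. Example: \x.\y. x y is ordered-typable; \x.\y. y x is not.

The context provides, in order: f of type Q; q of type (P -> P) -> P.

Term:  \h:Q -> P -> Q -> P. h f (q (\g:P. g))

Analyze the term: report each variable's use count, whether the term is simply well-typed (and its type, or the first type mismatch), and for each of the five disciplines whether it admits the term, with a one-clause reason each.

usage: f: 1, q: 1, h [bound]: 1, g [bound]: 1
uses in reading order: h, f, q, g
typing: the term checks, with type (Q -> P -> Q -> P) -> Q -> P
ordered: ✗, no ordered split (uses run h, f, q, g)
linear: ✓, single use per variable (f, q, h, g)
affine: ✓, no duplicate uses among f, q, h, g
relevant: ✓, at least one use each (f, q, h, g)
unrestricted: ✓, typability at (Q -> P -> Q -> P) -> Q -> P is all that's needed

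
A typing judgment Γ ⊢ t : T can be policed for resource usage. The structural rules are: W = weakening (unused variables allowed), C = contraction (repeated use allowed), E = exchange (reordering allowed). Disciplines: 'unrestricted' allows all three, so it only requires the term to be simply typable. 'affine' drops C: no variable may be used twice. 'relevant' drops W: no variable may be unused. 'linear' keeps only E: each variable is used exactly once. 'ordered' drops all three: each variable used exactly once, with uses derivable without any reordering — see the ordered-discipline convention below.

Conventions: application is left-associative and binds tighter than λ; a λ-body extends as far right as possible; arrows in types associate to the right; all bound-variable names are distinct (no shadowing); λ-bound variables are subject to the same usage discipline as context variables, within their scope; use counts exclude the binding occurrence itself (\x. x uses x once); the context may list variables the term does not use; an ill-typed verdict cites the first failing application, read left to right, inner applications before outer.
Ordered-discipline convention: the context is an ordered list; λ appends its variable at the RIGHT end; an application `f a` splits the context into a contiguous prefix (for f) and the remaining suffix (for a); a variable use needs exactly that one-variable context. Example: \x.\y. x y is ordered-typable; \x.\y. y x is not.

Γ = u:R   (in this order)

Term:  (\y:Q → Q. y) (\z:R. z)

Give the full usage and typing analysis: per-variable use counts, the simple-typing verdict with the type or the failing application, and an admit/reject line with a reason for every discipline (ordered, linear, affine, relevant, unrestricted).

use counts: u: 0×; y [bound]: 1×; z [bound]: 1×
use order (left to right): y, z
typing: ill-typed: an application expects Q → Q but receives R → R
ordered ✗ (not simply typable)
linear ✗ (fails simple typing)
affine ✗ (a type mismatch blocks all five)
relevant ✗ (the type mismatch rejects it)
unrestricted ✗ (not simply typable)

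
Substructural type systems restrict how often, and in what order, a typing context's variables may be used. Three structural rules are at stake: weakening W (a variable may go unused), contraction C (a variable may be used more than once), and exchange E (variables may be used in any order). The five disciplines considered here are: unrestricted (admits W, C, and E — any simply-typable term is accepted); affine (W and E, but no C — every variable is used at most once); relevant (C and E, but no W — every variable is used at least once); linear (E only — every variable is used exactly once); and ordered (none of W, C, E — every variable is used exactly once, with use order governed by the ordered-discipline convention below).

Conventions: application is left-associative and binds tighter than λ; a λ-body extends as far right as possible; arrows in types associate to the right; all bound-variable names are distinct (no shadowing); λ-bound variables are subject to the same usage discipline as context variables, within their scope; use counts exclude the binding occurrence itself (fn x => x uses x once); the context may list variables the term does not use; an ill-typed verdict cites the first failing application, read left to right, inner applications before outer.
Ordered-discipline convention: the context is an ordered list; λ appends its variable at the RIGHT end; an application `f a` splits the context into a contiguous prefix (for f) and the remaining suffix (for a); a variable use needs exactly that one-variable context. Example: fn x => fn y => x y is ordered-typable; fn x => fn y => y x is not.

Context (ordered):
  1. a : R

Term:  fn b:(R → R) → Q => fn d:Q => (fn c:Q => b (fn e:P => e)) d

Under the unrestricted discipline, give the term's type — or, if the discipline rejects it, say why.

not well-typed under unrestricted — fails simple typing
counts: a: 0, b (λ-bound): 1, d (λ-bound): 1, c (λ-bound): 0, e (λ-bound): 1
use order (left to right): b, e, d
typing: ill-typed: an argument P → P mismatches the expected R → R
summary: ordered ✗; linear ✗; affine ✗; relevant ✗; unrestricted ✗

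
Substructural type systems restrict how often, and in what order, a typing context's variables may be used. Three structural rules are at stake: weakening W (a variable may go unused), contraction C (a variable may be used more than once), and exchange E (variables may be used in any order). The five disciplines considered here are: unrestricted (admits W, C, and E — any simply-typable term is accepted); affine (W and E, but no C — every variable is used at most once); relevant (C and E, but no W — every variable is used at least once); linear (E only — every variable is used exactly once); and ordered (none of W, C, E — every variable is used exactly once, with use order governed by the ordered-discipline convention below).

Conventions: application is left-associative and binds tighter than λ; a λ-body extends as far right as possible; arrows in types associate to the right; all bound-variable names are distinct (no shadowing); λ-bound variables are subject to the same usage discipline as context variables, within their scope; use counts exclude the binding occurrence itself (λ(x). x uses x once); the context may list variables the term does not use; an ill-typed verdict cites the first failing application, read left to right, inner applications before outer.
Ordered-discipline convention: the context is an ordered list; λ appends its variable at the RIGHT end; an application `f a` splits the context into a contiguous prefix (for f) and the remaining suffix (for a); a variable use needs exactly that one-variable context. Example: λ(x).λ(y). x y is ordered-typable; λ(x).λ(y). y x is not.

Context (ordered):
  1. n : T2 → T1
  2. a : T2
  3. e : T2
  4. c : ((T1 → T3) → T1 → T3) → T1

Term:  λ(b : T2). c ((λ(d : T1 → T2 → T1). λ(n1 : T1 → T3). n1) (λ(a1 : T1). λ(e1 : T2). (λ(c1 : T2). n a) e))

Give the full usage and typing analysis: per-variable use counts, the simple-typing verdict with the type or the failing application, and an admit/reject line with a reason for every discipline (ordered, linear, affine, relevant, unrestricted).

use counts: n: 1; a: 1; e: 1; c: 1; b (λ-bound): 0; d (λ-bound): 0; n1 (λ-bound): 1; a1 (λ-bound): 0; e1 (λ-bound): 0; c1 (λ-bound): 0
order of uses: c, n1, n, a, e
typing: well-typed at T2 → T1
ordered: ✗, b, d, a1, e1, c1 never used (weakening)
linear: ✗, b, d, a1, e1, c1 never used (weakening)
affine: ✓, no duplicate uses among n, a, e, c, b, d, n1, a1, e1, c1
relevant: ✗, b, d, a1, e1, c1 never used (weakening)
unrestricted: ✓, type-checks (T2 → T1) and nothing is barred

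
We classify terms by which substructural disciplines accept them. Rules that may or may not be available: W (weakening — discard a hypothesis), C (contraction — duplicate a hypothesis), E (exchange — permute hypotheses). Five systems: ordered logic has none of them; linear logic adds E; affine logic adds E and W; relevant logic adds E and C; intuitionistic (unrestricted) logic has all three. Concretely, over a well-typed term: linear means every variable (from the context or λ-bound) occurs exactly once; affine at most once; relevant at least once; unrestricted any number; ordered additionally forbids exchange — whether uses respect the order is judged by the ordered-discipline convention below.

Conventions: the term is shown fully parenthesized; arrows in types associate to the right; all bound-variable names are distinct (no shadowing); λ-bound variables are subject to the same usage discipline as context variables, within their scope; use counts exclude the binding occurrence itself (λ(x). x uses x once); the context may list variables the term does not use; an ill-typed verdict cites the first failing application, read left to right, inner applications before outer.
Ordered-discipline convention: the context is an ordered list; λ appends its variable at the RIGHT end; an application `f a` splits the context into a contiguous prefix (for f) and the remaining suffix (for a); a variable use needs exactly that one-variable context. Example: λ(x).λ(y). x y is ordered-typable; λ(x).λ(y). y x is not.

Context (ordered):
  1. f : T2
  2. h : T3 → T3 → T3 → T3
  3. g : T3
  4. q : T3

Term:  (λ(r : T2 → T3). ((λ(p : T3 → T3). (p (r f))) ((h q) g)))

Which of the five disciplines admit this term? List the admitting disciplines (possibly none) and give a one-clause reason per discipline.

accepted by: linear, affine, relevant, unrestricted
counts: f=1, h=1, g=1, q=1, r (bound)=1, p (bound)=1
order of uses: p, r, f, h, q, g
typing: the term checks, with type (T2 → T3) → T3
ordered ✗ (no ordered split (uses run p, r, f, h, q, g))
linear ✓ (single use per variable (f, h, g, q, r, p))
affine ✓ (none of f, h, g, q, r, p used more than once)
relevant ✓ (at least one use each (f, h, g, q, r, p))
unrestricted ✓ (simply typable at (T2 → T3) → T3; W, C, E all held)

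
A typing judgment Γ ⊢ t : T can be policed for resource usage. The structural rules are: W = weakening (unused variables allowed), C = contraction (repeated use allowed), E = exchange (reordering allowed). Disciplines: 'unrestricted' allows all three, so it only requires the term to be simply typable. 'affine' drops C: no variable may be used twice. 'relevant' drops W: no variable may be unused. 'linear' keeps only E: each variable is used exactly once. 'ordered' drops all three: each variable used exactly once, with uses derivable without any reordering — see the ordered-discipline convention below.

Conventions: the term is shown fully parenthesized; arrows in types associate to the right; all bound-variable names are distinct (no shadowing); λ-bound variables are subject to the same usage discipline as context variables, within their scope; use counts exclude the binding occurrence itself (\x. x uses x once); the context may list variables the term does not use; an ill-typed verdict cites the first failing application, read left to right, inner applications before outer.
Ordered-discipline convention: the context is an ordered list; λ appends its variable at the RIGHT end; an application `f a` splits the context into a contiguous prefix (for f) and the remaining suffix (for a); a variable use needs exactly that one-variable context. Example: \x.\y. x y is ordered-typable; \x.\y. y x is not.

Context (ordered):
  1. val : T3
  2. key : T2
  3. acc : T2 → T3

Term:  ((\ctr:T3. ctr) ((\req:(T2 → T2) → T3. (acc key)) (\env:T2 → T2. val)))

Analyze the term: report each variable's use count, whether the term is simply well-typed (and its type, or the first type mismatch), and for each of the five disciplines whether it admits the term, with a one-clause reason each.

counts: val: 1, key: 1, acc: 1, ctr (bound): 1, req (bound): 0, env (bound): 0
order of uses: ctr, acc, key, val
typing: well-typed — term : T3
ordered: ✗, needs weakening: req, env unused
linear: ✗, needs weakening: req, env unused
affine: ✓, at most one use each (val, key, acc, ctr, req, env)
relevant: ✗, needs weakening: req, env unused
unrestricted: ✓, type-checks (T3) and nothing is barred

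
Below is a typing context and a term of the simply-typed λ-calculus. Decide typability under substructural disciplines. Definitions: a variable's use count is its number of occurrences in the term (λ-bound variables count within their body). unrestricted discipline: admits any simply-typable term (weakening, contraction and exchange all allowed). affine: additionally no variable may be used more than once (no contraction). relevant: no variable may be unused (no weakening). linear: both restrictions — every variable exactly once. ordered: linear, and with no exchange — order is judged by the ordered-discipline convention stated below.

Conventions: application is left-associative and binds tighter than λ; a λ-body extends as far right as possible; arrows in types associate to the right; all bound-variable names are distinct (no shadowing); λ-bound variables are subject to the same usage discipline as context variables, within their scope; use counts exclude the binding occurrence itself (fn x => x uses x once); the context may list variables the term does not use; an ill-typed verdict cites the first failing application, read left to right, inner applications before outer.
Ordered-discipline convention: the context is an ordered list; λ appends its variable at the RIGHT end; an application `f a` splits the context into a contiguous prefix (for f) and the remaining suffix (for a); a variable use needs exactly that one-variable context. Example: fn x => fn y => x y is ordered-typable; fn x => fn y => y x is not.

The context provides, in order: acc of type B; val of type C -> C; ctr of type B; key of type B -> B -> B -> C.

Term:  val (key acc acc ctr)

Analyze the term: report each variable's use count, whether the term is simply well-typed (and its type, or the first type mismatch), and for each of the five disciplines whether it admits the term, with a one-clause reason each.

usage: acc: 2×; val: 1×; ctr: 1×; key: 1×
use order (left to right): val, key, acc, acc, ctr
typing: the term checks, with type C
ordered ✗ (needs contraction — acc ×2)
linear ✗ (needs contraction — acc ×2)
affine ✗ (needs contraction — acc ×2)
relevant ✓ (every one of acc, val, ctr, key appears)
unrestricted ✓ (well-typed at C; no restrictions here)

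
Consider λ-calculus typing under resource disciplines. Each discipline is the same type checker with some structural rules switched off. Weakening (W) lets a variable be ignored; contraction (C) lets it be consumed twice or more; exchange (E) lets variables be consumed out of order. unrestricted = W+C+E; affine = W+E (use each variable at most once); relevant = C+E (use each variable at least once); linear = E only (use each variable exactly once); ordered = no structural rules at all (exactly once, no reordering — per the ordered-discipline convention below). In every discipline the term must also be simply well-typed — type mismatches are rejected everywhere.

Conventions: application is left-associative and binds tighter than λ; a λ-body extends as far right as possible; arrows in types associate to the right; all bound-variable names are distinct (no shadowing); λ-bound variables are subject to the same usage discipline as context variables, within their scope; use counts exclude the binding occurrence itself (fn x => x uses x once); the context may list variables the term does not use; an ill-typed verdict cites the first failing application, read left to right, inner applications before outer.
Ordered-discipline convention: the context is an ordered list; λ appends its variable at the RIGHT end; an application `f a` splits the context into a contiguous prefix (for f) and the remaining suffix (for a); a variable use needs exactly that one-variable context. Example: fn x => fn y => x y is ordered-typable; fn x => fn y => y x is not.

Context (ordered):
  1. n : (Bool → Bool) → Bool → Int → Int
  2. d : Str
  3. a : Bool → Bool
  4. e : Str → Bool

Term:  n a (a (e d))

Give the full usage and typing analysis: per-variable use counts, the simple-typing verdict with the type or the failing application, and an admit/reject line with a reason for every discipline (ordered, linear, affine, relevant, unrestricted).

usage: n ×1; d ×1; a ×2; e ×1
use order (left to right): n, a, a, e, d
typing: ✓ — Int → Int
ordered: ✗, needs contraction — a ×2
linear: ✗, needs contraction — a ×2
affine: ✗, needs contraction — a ×2
relevant: ✓, every one of n, d, a, e appears
unrestricted: ✓, typability at Int → Int is all that's needed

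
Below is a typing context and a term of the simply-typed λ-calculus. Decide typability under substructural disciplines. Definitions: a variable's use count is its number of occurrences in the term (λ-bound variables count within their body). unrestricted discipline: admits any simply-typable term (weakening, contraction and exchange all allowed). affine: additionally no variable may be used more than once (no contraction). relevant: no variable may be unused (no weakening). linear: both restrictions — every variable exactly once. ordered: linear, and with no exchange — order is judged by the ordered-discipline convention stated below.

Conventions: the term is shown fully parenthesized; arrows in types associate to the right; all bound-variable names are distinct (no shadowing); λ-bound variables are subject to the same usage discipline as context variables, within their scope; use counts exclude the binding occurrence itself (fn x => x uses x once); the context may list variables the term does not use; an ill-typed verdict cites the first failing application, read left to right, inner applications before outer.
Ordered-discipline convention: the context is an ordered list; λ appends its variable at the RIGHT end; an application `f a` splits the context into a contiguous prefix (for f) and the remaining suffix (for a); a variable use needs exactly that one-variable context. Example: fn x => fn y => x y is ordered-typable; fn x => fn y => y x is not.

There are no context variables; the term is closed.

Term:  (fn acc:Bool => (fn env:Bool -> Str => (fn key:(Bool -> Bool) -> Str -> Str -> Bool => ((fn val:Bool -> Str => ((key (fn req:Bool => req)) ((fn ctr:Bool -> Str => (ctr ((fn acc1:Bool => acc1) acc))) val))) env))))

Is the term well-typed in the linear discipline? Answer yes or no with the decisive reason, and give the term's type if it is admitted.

yes — each of acc, env, key, val, req, ctr, acc1 used exactly once; term : Bool -> (Bool -> Str) -> ((Bool -> Bool) -> Str -> Str -> Bool) -> Str -> Bool
variable uses: acc [bound]: 1×; env [bound]: 1×; key [bound]: 1×; val [bound]: 1×; req [bound]: 1×; ctr [bound]: 1×; acc1 [bound]: 1×
use order (left to right): key, req, ctr, acc1, acc, val, env
typing: ✓ — Bool -> (Bool -> Str) -> ((Bool -> Bool) -> Str -> Str -> Bool) -> Str -> Bool
per-discipline verdicts: ordered ✗; linear ✓; affine ✓; relevant ✓; unrestricted ✓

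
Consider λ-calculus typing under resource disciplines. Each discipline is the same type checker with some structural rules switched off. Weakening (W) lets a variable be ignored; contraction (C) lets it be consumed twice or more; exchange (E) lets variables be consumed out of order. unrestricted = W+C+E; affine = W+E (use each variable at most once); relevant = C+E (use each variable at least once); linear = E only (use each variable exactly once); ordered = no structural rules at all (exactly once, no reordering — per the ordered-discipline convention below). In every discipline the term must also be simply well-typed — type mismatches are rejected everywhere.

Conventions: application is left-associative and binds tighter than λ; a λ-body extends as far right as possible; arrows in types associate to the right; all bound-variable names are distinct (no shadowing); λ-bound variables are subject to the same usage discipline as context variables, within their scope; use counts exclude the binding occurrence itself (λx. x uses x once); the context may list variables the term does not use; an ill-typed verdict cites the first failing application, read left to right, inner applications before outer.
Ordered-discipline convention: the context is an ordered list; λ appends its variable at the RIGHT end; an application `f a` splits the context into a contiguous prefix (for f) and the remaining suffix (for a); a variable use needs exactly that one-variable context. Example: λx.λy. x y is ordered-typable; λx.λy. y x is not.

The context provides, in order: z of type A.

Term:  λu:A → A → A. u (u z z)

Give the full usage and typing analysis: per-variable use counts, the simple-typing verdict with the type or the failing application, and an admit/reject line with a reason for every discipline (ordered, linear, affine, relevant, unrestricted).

usage: z: 2×, u (bound): 2×
left-to-right use order: u, u, z, z
typing: well-typed at (A → A → A) → A → A
ordered ✗ (uses contraction: z ×2, u ×2)
linear ✗ (uses contraction: z ×2, u ×2)
affine ✗ (uses contraction: z ×2, u ×2)
relevant ✓ (none of z, u goes unused)
unrestricted ✓ (simply typable at (A → A → A) → A → A; W, C, E all held)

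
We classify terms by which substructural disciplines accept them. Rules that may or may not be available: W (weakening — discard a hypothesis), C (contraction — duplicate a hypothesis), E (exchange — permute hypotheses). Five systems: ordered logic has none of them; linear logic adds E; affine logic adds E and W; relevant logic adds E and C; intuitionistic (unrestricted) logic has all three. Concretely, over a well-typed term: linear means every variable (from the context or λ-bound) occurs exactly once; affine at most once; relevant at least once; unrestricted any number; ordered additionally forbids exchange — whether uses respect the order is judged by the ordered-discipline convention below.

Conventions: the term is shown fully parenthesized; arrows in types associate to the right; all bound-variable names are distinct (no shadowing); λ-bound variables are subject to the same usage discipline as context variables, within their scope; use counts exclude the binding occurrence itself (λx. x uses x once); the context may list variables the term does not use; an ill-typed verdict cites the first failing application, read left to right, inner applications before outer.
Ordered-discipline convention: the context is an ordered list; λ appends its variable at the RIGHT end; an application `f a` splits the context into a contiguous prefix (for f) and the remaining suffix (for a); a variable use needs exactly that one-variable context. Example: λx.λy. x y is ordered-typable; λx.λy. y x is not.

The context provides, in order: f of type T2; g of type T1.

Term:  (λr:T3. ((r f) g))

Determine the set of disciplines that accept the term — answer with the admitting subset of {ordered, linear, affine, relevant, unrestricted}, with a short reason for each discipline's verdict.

admitted by: none
use counts: f: 1×, g: 1×, r (bound): 1×
use order (left to right): r, f, g
typing: ill-typed: can't apply a value of type T3
ordered: ✗, the type mismatch rejects it
linear: ✗, not simply typable
affine: ✗, fails simple typing
relevant: ✗, a type mismatch blocks all five
unrestricted: ✗, the type mismatch rejects it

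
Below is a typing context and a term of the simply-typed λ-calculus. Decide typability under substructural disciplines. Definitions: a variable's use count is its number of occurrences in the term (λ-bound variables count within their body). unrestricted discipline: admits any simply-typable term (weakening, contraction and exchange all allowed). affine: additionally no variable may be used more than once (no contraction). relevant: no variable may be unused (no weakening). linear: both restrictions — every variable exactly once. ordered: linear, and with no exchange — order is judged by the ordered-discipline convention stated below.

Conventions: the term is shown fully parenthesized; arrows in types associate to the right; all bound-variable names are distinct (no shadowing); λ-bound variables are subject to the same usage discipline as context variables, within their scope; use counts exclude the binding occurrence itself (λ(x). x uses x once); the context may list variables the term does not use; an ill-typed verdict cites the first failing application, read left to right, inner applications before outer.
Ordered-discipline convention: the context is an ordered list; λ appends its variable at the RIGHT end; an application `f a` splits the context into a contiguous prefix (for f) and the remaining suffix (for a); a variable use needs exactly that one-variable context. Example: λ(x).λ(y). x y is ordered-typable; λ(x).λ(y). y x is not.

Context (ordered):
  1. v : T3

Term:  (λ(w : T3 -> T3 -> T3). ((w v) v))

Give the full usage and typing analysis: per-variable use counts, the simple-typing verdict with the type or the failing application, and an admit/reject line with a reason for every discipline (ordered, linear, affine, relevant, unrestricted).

variable uses: v: 2×; w (bound): 1×
left-to-right use order: w, v, v
typing: the term checks, with type (T3 -> T3 -> T3) -> T3
ordered ✗ (repeated use of v ×2)
linear ✗ (repeated use of v ×2)
affine ✗ (repeated use of v ×2)
relevant ✓ (every one of v, w appears)
unrestricted ✓ (type-checks ((T3 -> T3 -> T3) -> T3) and nothing is barred)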